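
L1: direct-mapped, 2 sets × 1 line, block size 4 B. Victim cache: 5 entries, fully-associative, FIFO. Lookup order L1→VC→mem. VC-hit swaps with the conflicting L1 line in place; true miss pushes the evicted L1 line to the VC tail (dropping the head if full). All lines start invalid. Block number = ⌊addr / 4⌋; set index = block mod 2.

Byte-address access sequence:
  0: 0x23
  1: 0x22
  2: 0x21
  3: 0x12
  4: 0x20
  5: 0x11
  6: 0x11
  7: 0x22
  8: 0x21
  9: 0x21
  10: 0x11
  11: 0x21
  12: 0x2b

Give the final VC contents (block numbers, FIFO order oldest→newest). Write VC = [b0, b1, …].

VC = [4, 8]

  [0] addr=0x23 blk=8 s=0: MISS | VC []
  [1] addr=0x22 blk=8 s=0: L1-HIT | VC []
  [2] addr=0x21 blk=8 s=0: L1-HIT | VC []
  [3] addr=0x12 blk=4 s=0: MISS | VC [8]
  [4] addr=0x20 blk=8 s=0: VC-HIT | VC [4]
  [5] addr=0x11 blk=4 s=0: VC-HIT | VC [8]
  [6] addr=0x11 blk=4 s=0: L1-HIT | VC [8]
  [7] addr=0x22 blk=8 s=0: VC-HIT | VC [4]
  [8] addr=0x21 blk=8 s=0: L1-HIT | VC [4]
  [9] addr=0x21 blk=8 s=0: L1-HIT | VC [4]
  [10] addr=0x11 blk=4 s=0: VC-HIT | VC [8]
  [11] addr=0x21 blk=8 s=0: VC-HIT | VC [4]
  [12] addr=0x2b blk=10 s=0: MISS | VC [4, 8]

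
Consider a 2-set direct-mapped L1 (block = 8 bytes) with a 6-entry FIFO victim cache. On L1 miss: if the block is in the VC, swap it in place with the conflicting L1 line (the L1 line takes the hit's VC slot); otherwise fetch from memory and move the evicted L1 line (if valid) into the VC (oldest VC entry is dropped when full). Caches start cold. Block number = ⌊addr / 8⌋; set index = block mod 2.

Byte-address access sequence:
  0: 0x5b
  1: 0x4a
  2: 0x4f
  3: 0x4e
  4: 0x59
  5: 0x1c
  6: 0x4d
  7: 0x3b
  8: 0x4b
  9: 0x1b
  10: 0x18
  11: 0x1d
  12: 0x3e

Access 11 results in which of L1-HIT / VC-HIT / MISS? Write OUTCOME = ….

OUTCOME = L1-HIT

#0 0x5b→b11/s1 MISS; vc=[]
#1 0x4a→b9/s1 MISS; vc=[11]
#2 0x4f→b9/s1 L1-HIT; vc=[11]
#3 0x4e→b9/s1 L1-HIT; vc=[11]
#4 0x59→b11/s1 VC-HIT; vc=[9]
#5 0x1c→b3/s1 MISS; vc=[9,11]
#6 0x4d→b9/s1 VC-HIT; vc=[3,11]
#7 0x3b→b7/s1 MISS; vc=[3,11,9]
#8 0x4b→b9/s1 VC-HIT; vc=[3,11,7]
#9 0x1b→b3/s1 VC-HIT; vc=[9,11,7]
#10 0x18→b3/s1 L1-HIT; vc=[9,11,7]
#11 0x1d→b3/s1 L1-HIT; vc=[9,11,7]
#12 0x3e→b7/s1 VC-HIT; vc=[9,11,3]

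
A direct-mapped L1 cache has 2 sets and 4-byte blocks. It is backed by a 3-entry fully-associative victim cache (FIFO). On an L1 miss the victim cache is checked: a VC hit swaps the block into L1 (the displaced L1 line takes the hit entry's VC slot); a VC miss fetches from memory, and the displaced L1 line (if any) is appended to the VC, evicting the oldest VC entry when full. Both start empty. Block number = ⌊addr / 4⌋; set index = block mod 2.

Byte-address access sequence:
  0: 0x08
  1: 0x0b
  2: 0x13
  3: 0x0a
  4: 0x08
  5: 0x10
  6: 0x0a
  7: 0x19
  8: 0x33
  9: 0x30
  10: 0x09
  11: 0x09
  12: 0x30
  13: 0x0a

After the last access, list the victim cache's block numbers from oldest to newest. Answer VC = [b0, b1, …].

VC = [4, 12, 6]

0: 0x8 (blk 2, set 0) → MISS  vc=[]
1: 0xb (blk 2, set 0) → L1-HIT  vc=[]
2: 0x13 (blk 4, set 0) → MISS  vc=[2]
3: 0xa (blk 2, set 0) → VC-HIT  vc=[4]
4: 0x8 (blk 2, set 0) → L1-HIT  vc=[4]
5: 0x10 (blk 4, set 0) → VC-HIT  vc=[2]
6: 0xa (blk 2, set 0) → VC-HIT  vc=[4]
7: 0x19 (blk 6, set 0) → MISS  vc=[4, 2]
8: 0x33 (blk 12, set 0) → MISS  vc=[4, 2, 6]
9: 0x30 (blk 12, set 0) → L1-HIT  vc=[4, 2, 6]
10: 0x9 (blk 2, set 0) → VC-HIT  vc=[4, 12, 6]
11: 0x9 (blk 2, set 0) → L1-HIT  vc=[4, 12, 6]
12: 0x30 (blk 12, set 0) → VC-HIT  vc=[4, 2, 6]
13: 0xa (blk 2, set 0) → VC-HIT  vc=[4, 12, 6]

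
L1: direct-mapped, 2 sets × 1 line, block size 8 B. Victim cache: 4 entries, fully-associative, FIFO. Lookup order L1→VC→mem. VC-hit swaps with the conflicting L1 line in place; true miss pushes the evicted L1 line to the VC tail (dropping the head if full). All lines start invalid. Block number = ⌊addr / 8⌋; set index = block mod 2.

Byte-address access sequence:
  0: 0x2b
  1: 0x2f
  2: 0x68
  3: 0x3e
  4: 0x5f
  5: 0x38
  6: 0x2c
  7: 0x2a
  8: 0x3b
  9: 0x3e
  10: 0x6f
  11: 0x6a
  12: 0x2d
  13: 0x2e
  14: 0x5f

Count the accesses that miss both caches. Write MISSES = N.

MISSES = 4

0: 0x2b (blk 5, set 1) → MISS  vc=[]
1: 0x2f (blk 5, set 1) → L1-HIT  vc=[]
2: 0x68 (blk 13, set 1) → MISS  vc=[5]
3: 0x3e (blk 7, set 1) → MISS  vc=[5, 13]
4: 0x5f (blk 11, set 1) → MISS  vc=[5, 13, 7]
5: 0x38 (blk 7, set 1) → VC-HIT  vc=[5, 13, 11]
6: 0x2c (blk 5, set 1) → VC-HIT  vc=[7, 13, 11]
7: 0x2a (blk 5, set 1) → L1-HIT  vc=[7, 13, 11]
8: 0x3b (blk 7, set 1) → VC-HIT  vc=[5, 13, 11]
9: 0x3e (blk 7, set 1) → L1-HIT  vc=[5, 13, 11]
10: 0x6f (blk 13, set 1) → VC-HIT  vc=[5, 7, 11]
11: 0x6a (blk 13, set 1) → L1-HIT  vc=[5, 7, 11]
12: 0x2d (blk 5, set 1) → VC-HIT  vc=[13, 7, 11]
13: 0x2e (blk 5, set 1) → L1-HIT  vc=[13, 7, 11]
14: 0x5f (blk 11, set 1) → VC-HIT  vc=[13, 7, 5]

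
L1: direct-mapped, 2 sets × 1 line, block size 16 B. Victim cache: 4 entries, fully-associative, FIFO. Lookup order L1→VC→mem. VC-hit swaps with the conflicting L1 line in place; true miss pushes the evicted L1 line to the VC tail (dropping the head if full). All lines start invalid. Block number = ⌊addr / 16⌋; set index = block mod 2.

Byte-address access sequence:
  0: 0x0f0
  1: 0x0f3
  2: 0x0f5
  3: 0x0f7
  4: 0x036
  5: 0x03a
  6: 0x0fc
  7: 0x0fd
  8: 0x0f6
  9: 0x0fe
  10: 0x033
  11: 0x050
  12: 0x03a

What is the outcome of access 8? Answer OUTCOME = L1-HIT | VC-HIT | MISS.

0: 0xf0 (blk 15, set 1) → MISS  vc=[]
1: 0xf3 (blk 15, set 1) → L1-HIT  vc=[]
2: 0xf5 (blk 15, set 1) → L1-HIT  vc=[]
3: 0xf7 (blk 15, set 1) → L1-HIT  vc=[]
4: 0x36 (blk 3, set 1) → MISS  vc=[15]
5: 0x3a (blk 3, set 1) → L1-HIT  vc=[15]
6: 0xfc (blk 15, set 1) → VC-HIT  vc=[3]
7: 0xfd (blk 15, set 1) → L1-HIT  vc=[3]
8: 0xf6 (blk 15, set 1) → L1-HIT  vc=[3]
9: 0xfe (blk 15, set 1) → L1-HIT  vc=[3]
10: 0x33 (blk 3, set 1) → VC-HIT  vc=[15]
11: 0x50 (blk 5, set 1) → MISS  vc=[15, 3]
12: 0x3a (blk 3, set 1) → VC-HIT  vc=[15, 5]

OUTCOME = L1-HIT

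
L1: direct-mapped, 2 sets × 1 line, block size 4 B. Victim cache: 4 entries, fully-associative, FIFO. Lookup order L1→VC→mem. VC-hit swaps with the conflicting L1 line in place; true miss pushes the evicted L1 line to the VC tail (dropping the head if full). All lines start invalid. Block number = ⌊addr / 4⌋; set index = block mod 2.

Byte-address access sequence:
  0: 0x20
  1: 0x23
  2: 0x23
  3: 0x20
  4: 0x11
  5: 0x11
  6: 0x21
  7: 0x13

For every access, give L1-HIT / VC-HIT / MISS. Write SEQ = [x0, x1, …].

SEQ = [MISS, L1-HIT, L1-HIT, L1-HIT, MISS, L1-HIT, VC-HIT, VC-HIT]

#0 0x20→b8/s0 MISS; vc=[]
#1 0x23→b8/s0 L1-HIT; vc=[]
#2 0x23→b8/s0 L1-HIT; vc=[]
#3 0x20→b8/s0 L1-HIT; vc=[]
#4 0x11→b4/s0 MISS; vc=[8]
#5 0x11→b4/s0 L1-HIT; vc=[8]
#6 0x21→b8/s0 VC-HIT; vc=[4]
#7 0x13→b4/s0 VC-HIT; vc=[8]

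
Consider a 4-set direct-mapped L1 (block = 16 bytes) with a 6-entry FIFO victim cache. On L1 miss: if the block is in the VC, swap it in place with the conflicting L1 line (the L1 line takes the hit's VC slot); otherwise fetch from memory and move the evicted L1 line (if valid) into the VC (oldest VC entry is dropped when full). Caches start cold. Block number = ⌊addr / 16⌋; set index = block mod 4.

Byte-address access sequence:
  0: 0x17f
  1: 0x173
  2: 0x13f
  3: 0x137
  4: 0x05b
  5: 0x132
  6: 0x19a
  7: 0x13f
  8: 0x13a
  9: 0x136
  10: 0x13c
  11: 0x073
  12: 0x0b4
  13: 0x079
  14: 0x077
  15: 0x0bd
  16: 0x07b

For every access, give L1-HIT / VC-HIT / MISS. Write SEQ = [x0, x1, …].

SEQ = [MISS, L1-HIT, MISS, L1-HIT, MISS, L1-HIT, MISS, L1-HIT, L1-HIT, L1-HIT, L1-HIT, MISS, MISS, VC-HIT, L1-HIT, VC-HIT, VC-HIT]

  [0] addr=0x17f blk=23 s=3: MISS | VC []
  [1] addr=0x173 blk=23 s=3: L1-HIT | VC []
  [2] addr=0x13f blk=19 s=3: MISS | VC [23]
  [3] addr=0x137 blk=19 s=3: L1-HIT | VC [23]
  [4] addr=0x5b blk=5 s=1: MISS | VC [23]
  [5] addr=0x132 blk=19 s=3: L1-HIT | VC [23]
  [6] addr=0x19a blk=25 s=1: MISS | VC [23, 5]
  [7] addr=0x13f blk=19 s=3: L1-HIT | VC [23, 5]
  [8] addr=0x13a blk=19 s=3: L1-HIT | VC [23, 5]
  [9] addr=0x136 blk=19 s=3: L1-HIT | VC [23, 5]
  [10] addr=0x13c blk=19 s=3: L1-HIT | VC [23, 5]
  [11] addr=0x73 blk=7 s=3: MISS | VC [23, 5, 19]
  [12] addr=0xb4 blk=11 s=3: MISS | VC [23, 5, 19, 7]
  [13] addr=0x79 blk=7 s=3: VC-HIT | VC [23, 5, 19, 11]
  [14] addr=0x77 blk=7 s=3: L1-HIT | VC [23, 5, 19, 11]
  [15] addr=0xbd blk=11 s=3: VC-HIT | VC [23, 5, 19, 7]
  [16] addr=0x7b blk=7 s=3: VC-HIT | VC [23, 5, 19, 11]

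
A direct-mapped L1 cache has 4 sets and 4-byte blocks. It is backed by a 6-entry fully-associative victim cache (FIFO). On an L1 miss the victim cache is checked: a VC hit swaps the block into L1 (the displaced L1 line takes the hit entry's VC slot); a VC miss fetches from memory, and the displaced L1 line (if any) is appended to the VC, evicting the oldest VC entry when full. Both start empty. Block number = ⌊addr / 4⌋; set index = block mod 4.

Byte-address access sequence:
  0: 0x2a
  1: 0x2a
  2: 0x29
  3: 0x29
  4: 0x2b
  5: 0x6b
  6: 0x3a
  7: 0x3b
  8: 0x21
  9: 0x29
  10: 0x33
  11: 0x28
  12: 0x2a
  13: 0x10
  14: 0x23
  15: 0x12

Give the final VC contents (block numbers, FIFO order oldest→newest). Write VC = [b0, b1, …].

VC = [14, 26, 8, 12]

  [0] addr=0x2a blk=10 s=2: MISS | VC []
  [1] addr=0x2a blk=10 s=2: L1-HIT | VC []
  [2] addr=0x29 blk=10 s=2: L1-HIT | VC []
  [3] addr=0x29 blk=10 s=2: L1-HIT | VC []
  [4] addr=0x2b blk=10 s=2: L1-HIT | VC []
  [5] addr=0x6b blk=26 s=2: MISS | VC [10]
  [6] addr=0x3a blk=14 s=2: MISS | VC [10, 26]
  [7] addr=0x3b blk=14 s=2: L1-HIT | VC [10, 26]
  [8] addr=0x21 blk=8 s=0: MISS | VC [10, 26]
  [9] addr=0x29 blk=10 s=2: VC-HIT | VC [14, 26]
  [10] addr=0x33 blk=12 s=0: MISS | VC [14, 26, 8]
  [11] addr=0x28 blk=10 s=2: L1-HIT | VC [14, 26, 8]
  [12] addr=0x2a blk=10 s=2: L1-HIT | VC [14, 26, 8]
  [13] addr=0x10 blk=4 s=0: MISS | VC [14, 26, 8, 12]
  [14] addr=0x23 blk=8 s=0: VC-HIT | VC [14, 26, 4, 12]
  [15] addr=0x12 blk=4 s=0: VC-HIT | VC [14, 26, 8, 12]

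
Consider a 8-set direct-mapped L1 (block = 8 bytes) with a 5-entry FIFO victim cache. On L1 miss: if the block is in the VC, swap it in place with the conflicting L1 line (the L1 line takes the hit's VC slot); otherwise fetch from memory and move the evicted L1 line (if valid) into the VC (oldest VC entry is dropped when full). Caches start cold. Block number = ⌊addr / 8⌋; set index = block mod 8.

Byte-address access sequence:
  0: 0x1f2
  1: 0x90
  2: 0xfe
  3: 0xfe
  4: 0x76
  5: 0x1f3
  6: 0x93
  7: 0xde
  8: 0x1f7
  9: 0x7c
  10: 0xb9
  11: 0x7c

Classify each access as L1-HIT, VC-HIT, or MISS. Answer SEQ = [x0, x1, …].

SEQ = [MISS, MISS, MISS, L1-HIT, MISS, VC-HIT, L1-HIT, MISS, L1-HIT, MISS, MISS, VC-HIT]

0: 0x1f2 (blk 62, set 6) → MISS  vc=[]
1: 0x90 (blk 18, set 2) → MISS  vc=[]
2: 0xfe (blk 31, set 7) → MISS  vc=[]
3: 0xfe (blk 31, set 7) → L1-HIT  vc=[]
4: 0x76 (blk 14, set 6) → MISS  vc=[62]
5: 0x1f3 (blk 62, set 6) → VC-HIT  vc=[14]
6: 0x93 (blk 18, set 2) → L1-HIT  vc=[14]
7: 0xde (blk 27, set 3) → MISS  vc=[14]
8: 0x1f7 (blk 62, set 6) → L1-HIT  vc=[14]
9: 0x7c (blk 15, set 7) → MISS  vc=[14, 31]
10: 0xb9 (blk 23, set 7) → MISS  vc=[14, 31, 15]
11: 0x7c (blk 15, set 7) → VC-HIT  vc=[14, 31, 23]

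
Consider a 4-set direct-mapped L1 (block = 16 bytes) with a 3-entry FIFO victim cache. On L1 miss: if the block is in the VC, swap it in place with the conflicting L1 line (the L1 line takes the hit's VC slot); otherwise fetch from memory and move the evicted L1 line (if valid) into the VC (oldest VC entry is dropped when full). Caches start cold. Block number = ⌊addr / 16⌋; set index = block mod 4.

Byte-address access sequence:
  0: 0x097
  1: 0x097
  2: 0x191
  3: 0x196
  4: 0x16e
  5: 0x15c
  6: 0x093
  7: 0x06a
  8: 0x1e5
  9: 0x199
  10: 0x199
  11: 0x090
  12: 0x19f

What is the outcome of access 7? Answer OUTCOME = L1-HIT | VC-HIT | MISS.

#0 0x97→b9/s1 MISS; vc=[]
#1 0x97→b9/s1 L1-HIT; vc=[]
#2 0x191→b25/s1 MISS; vc=[9]
#3 0x196→b25/s1 L1-HIT; vc=[9]
#4 0x16e→b22/s2 MISS; vc=[9]
#5 0x15c→b21/s1 MISS; vc=[9,25]
#6 0x93→b9/s1 VC-HIT; vc=[21,25]
#7 0x6a→b6/s2 MISS; vc=[21,25,22]
#8 0x1e5→b30/s2 MISS; vc=[25,22,6]
#9 0x199→b25/s1 VC-HIT; vc=[9,22,6]
#10 0x199→b25/s1 L1-HIT; vc=[9,22,6]
#11 0x90→b9/s1 VC-HIT; vc=[25,22,6]
#12 0x19f→b25/s1 VC-HIT; vc=[9,22,6]

OUTCOME = MISS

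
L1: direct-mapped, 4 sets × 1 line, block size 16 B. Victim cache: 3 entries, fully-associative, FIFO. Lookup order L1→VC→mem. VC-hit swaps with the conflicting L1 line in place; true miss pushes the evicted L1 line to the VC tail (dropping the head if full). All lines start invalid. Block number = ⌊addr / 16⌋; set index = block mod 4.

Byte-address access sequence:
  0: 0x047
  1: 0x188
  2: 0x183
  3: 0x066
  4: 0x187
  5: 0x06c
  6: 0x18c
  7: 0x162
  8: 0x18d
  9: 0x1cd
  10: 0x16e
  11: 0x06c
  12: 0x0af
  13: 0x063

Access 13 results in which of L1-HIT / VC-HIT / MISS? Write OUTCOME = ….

  [0] addr=0x47 blk=4 s=0: MISS | VC []
  [1] addr=0x188 blk=24 s=0: MISS | VC [4]
  [2] addr=0x183 blk=24 s=0: L1-HIT | VC [4]
  [3] addr=0x66 blk=6 s=2: MISS | VC [4]
  [4] addr=0x187 blk=24 s=0: L1-HIT | VC [4]
  [5] addr=0x6c blk=6 s=2: L1-HIT | VC [4]
  [6] addr=0x18c blk=24 s=0: L1-HIT | VC [4]
  [7] addr=0x162 blk=22 s=2: MISS | VC [4, 6]
  [8] addr=0x18d blk=24 s=0: L1-HIT | VC [4, 6]
  [9] addr=0x1cd blk=28 s=0: MISS | VC [4, 6, 24]
  [10] addr=0x16e blk=22 s=2: L1-HIT | VC [4, 6, 24]
  [11] addr=0x6c blk=6 s=2: VC-HIT | VC [4, 22, 24]
  [12] addr=0xaf blk=10 s=2: MISS | VC [22, 24, 6]
  [13] addr=0x63 blk=6 s=2: VC-HIT | VC [22, 24, 10]

OUTCOME = VC-HIT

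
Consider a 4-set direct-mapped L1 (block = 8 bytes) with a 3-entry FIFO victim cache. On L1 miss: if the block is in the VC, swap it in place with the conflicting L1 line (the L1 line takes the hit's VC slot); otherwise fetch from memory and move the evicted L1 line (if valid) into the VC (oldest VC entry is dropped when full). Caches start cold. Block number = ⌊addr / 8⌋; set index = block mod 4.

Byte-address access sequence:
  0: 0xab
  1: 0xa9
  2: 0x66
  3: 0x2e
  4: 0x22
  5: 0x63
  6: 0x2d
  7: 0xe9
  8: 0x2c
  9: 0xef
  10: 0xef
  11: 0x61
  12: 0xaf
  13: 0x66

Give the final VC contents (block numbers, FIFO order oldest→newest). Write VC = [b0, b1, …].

VC = [29, 4, 5]

  [0] addr=0xab blk=21 s=1: MISS | VC []
  [1] addr=0xa9 blk=21 s=1: L1-HIT | VC []
  [2] addr=0x66 blk=12 s=0: MISS | VC []
  [3] addr=0x2e blk=5 s=1: MISS | VC [21]
  [4] addr=0x22 blk=4 s=0: MISS | VC [21, 12]
  [5] addr=0x63 blk=12 s=0: VC-HIT | VC [21, 4]
  [6] addr=0x2d blk=5 s=1: L1-HIT | VC [21, 4]
  [7] addr=0xe9 blk=29 s=1: MISS | VC [21, 4, 5]
  [8] addr=0x2c blk=5 s=1: VC-HIT | VC [21, 4, 29]
  [9] addr=0xef blk=29 s=1: VC-HIT | VC [21, 4, 5]
  [10] addr=0xef blk=29 s=1: L1-HIT | VC [21, 4, 5]
  [11] addr=0x61 blk=12 s=0: L1-HIT | VC [21, 4, 5]
  [12] addr=0xaf blk=21 s=1: VC-HIT | VC [29, 4, 5]
  [13] addr=0x66 blk=12 s=0: L1-HIT | VC [29, 4, 5]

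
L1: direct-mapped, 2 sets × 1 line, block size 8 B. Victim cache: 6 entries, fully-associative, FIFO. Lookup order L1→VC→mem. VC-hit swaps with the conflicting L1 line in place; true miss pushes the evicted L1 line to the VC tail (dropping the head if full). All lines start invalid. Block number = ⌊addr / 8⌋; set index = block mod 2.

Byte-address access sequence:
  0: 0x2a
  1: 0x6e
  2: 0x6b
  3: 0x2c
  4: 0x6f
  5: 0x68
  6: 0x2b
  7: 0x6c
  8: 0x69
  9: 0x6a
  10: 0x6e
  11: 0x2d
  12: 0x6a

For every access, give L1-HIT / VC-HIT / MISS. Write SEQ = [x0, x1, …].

0: 0x2a (blk 5, set 1) → MISS  vc=[]
1: 0x6e (blk 13, set 1) → MISS  vc=[5]
2: 0x6b (blk 13, set 1) → L1-HIT  vc=[5]
3: 0x2c (blk 5, set 1) → VC-HIT  vc=[13]
4: 0x6f (blk 13, set 1) → VC-HIT  vc=[5]
5: 0x68 (blk 13, set 1) → L1-HIT  vc=[5]
6: 0x2b (blk 5, set 1) → VC-HIT  vc=[13]
7: 0x6c (blk 13, set 1) → VC-HIT  vc=[5]
8: 0x69 (blk 13, set 1) → L1-HIT  vc=[5]
9: 0x6a (blk 13, set 1) → L1-HIT  vc=[5]
10: 0x6e (blk 13, set 1) → L1-HIT  vc=[5]
11: 0x2d (blk 5, set 1) → VC-HIT  vc=[13]
12: 0x6a (blk 13, set 1) → VC-HIT  vc=[5]

SEQ = [MISS, MISS, L1-HIT, VC-HIT, VC-HIT, L1-HIT, VC-HIT, VC-HIT, L1-HIT, L1-HIT, L1-HIT, VC-HIT, VC-HIT]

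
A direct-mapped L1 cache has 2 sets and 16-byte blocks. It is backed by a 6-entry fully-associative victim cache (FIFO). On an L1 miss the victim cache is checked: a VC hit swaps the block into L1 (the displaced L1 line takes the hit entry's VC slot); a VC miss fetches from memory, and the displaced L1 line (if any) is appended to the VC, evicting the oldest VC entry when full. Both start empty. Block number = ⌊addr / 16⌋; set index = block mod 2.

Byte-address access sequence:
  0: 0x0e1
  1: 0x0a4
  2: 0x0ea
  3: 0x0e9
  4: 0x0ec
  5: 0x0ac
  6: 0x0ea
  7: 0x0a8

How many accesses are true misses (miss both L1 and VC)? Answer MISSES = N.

MISSES = 2

#0 0xe1→b14/s0 MISS; vc=[]
#1 0xa4→b10/s0 MISS; vc=[14]
#2 0xea→b14/s0 VC-HIT; vc=[10]
#3 0xe9→b14/s0 L1-HIT; vc=[10]
#4 0xec→b14/s0 L1-HIT; vc=[10]
#5 0xac→b10/s0 VC-HIT; vc=[14]
#6 0xea→b14/s0 VC-HIT; vc=[10]
#7 0xa8→b10/s0 VC-HIT; vc=[14]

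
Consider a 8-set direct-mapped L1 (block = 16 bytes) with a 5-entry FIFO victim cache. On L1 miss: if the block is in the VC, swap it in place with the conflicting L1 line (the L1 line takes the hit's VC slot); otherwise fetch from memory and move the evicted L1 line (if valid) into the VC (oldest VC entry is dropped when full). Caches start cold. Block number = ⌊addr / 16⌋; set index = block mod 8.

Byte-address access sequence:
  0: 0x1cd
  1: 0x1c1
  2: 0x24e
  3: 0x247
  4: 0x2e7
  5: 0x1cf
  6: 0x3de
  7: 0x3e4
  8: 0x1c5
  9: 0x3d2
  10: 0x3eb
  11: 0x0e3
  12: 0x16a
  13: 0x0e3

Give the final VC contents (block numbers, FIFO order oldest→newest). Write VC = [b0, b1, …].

  [0] addr=0x1cd blk=28 s=4: MISS | VC []
  [1] addr=0x1c1 blk=28 s=4: L1-HIT | VC []
  [2] addr=0x24e blk=36 s=4: MISS | VC [28]
  [3] addr=0x247 blk=36 s=4: L1-HIT | VC [28]
  [4] addr=0x2e7 blk=46 s=6: MISS | VC [28]
  [5] addr=0x1cf blk=28 s=4: VC-HIT | VC [36]
  [6] addr=0x3de blk=61 s=5: MISS | VC [36]
  [7] addr=0x3e4 blk=62 s=6: MISS | VC [36, 46]
  [8] addr=0x1c5 blk=28 s=4: L1-HIT | VC [36, 46]
  [9] addr=0x3d2 blk=61 s=5: L1-HIT | VC [36, 46]
  [10] addr=0x3eb blk=62 s=6: L1-HIT | VC [36, 46]
  [11] addr=0xe3 blk=14 s=6: MISS | VC [36, 46, 62]
  [12] addr=0x16a blk=22 s=6: MISS | VC [36, 46, 62, 14]
  [13] addr=0xe3 blk=14 s=6: VC-HIT | VC [36, 46, 62, 22]

VC = [36, 46, 62, 22]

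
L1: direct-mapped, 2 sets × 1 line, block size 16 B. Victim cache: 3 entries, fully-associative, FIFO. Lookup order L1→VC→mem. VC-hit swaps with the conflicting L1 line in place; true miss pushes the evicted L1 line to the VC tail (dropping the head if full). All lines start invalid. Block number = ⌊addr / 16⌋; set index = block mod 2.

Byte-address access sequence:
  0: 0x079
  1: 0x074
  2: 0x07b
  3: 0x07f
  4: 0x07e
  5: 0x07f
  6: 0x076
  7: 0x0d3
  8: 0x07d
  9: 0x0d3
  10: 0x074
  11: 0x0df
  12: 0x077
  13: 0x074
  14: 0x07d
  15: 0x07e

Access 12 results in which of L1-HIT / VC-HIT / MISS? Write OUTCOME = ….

OUTCOME = VC-HIT

  [0] addr=0x79 blk=7 s=1: MISS | VC []
  [1] addr=0x74 blk=7 s=1: L1-HIT | VC []
  [2] addr=0x7b blk=7 s=1: L1-HIT | VC []
  [3] addr=0x7f blk=7 s=1: L1-HIT | VC []
  [4] addr=0x7e blk=7 s=1: L1-HIT | VC []
  [5] addr=0x7f blk=7 s=1: L1-HIT | VC []
  [6] addr=0x76 blk=7 s=1: L1-HIT | VC []
  [7] addr=0xd3 blk=13 s=1: MISS | VC [7]
  [8] addr=0x7d blk=7 s=1: VC-HIT | VC [13]
  [9] addr=0xd3 blk=13 s=1: VC-HIT | VC [7]
  [10] addr=0x74 blk=7 s=1: VC-HIT | VC [13]
  [11] addr=0xdf blk=13 s=1: VC-HIT | VC [7]
  [12] addr=0x77 blk=7 s=1: VC-HIT | VC [13]
  [13] addr=0x74 blk=7 s=1: L1-HIT | VC [13]
  [14] addr=0x7d blk=7 s=1: L1-HIT | VC [13]
  [15] addr=0x7e blk=7 s=1: L1-HIT | VC [13]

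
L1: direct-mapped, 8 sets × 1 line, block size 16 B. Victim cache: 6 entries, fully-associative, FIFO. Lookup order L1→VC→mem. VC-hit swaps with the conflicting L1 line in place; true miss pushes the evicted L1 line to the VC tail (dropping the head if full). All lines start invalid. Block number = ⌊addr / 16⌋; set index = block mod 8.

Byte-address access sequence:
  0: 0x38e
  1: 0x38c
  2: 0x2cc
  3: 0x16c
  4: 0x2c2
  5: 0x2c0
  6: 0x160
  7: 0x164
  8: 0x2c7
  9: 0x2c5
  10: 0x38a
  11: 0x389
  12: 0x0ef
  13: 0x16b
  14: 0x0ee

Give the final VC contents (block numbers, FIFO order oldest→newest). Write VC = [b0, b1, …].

#0 0x38e→b56/s0 MISS; vc=[]
#1 0x38c→b56/s0 L1-HIT; vc=[]
#2 0x2cc→b44/s4 MISS; vc=[]
#3 0x16c→b22/s6 MISS; vc=[]
#4 0x2c2→b44/s4 L1-HIT; vc=[]
#5 0x2c0→b44/s4 L1-HIT; vc=[]
#6 0x160→b22/s6 L1-HIT; vc=[]
#7 0x164→b22/s6 L1-HIT; vc=[]
#8 0x2c7→b44/s4 L1-HIT; vc=[]
#9 0x2c5→b44/s4 L1-HIT; vc=[]
#10 0x38a→b56/s0 L1-HIT; vc=[]
#11 0x389→b56/s0 L1-HIT; vc=[]
#12 0xef→b14/s6 MISS; vc=[22]
#13 0x16b→b22/s6 VC-HIT; vc=[14]
#14 0xee→b14/s6 VC-HIT; vc=[22]

VC = [22]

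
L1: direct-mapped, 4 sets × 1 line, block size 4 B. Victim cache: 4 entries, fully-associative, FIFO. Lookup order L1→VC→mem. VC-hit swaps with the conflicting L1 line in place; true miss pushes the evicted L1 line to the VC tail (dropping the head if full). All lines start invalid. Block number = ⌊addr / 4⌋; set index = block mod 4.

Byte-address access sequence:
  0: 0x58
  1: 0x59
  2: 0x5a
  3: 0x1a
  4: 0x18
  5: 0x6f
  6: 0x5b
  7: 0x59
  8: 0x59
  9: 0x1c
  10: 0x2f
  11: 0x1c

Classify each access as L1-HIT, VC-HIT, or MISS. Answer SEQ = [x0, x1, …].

  [0] addr=0x58 blk=22 s=2: MISS | VC []
  [1] addr=0x59 blk=22 s=2: L1-HIT | VC []
  [2] addr=0x5a blk=22 s=2: L1-HIT | VC []
  [3] addr=0x1a blk=6 s=2: MISS | VC [22]
  [4] addr=0x18 blk=6 s=2: L1-HIT | VC [22]
  [5] addr=0x6f blk=27 s=3: MISS | VC [22]
  [6] addr=0x5b blk=22 s=2: VC-HIT | VC [6]
  [7] addr=0x59 blk=22 s=2: L1-HIT | VC [6]
  [8] addr=0x59 blk=22 s=2: L1-HIT | VC [6]
  [9] addr=0x1c blk=7 s=3: MISS | VC [6, 27]
  [10] addr=0x2f blk=11 s=3: MISS | VC [6, 27, 7]
  [11] addr=0x1c blk=7 s=3: VC-HIT | VC [6, 27, 11]

SEQ = [MISS, L1-HIT, L1-HIT, MISS, L1-HIT, MISS, VC-HIT, L1-HIT, L1-HIT, MISS, MISS, VC-HIT]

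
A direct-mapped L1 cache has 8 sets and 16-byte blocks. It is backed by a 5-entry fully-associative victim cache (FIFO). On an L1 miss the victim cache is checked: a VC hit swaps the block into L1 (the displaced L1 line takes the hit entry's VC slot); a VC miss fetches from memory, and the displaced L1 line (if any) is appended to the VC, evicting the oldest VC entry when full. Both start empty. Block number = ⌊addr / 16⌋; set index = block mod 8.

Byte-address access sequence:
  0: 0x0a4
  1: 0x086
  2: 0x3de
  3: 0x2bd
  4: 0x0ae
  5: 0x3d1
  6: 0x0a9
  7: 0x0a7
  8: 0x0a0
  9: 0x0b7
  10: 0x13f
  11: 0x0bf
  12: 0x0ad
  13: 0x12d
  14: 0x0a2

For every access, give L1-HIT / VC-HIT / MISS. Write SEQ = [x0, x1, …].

0: 0xa4 (blk 10, set 2) → MISS  vc=[]
1: 0x86 (blk 8, set 0) → MISS  vc=[]
2: 0x3de (blk 61, set 5) → MISS  vc=[]
3: 0x2bd (blk 43, set 3) → MISS  vc=[]
4: 0xae (blk 10, set 2) → L1-HIT  vc=[]
5: 0x3d1 (blk 61, set 5) → L1-HIT  vc=[]
6: 0xa9 (blk 10, set 2) → L1-HIT  vc=[]
7: 0xa7 (blk 10, set 2) → L1-HIT  vc=[]
8: 0xa0 (blk 10, set 2) → L1-HIT  vc=[]
9: 0xb7 (blk 11, set 3) → MISS  vc=[43]
10: 0x13f (blk 19, set 3) → MISS  vc=[43, 11]
11: 0xbf (blk 11, set 3) → VC-HIT  vc=[43, 19]
12: 0xad (blk 10, set 2) → L1-HIT  vc=[43, 19]
13: 0x12d (blk 18, set 2) → MISS  vc=[43, 19, 10]
14: 0xa2 (blk 10, set 2) → VC-HIT  vc=[43, 19, 18]

SEQ = [MISS, MISS, MISS, MISS, L1-HIT, L1-HIT, L1-HIT, L1-HIT, L1-HIT, MISS, MISS, VC-HIT, L1-HIT, MISS, VC-HIT]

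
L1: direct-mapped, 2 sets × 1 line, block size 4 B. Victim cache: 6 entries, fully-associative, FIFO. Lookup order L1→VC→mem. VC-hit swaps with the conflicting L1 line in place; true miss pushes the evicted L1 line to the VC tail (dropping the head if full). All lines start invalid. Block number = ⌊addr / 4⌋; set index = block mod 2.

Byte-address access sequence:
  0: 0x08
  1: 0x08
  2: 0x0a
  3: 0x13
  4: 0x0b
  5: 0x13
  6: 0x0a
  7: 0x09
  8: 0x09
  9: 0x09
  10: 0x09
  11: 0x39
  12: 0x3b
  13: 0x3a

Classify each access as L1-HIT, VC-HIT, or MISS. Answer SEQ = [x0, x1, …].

SEQ = [MISS, L1-HIT, L1-HIT, MISS, VC-HIT, VC-HIT, VC-HIT, L1-HIT, L1-HIT, L1-HIT, L1-HIT, MISS, L1-HIT, L1-HIT]

#0 0x8→b2/s0 MISS; vc=[]
#1 0x8→b2/s0 L1-HIT; vc=[]
#2 0xa→b2/s0 L1-HIT; vc=[]
#3 0x13→b4/s0 MISS; vc=[2]
#4 0xb→b2/s0 VC-HIT; vc=[4]
#5 0x13→b4/s0 VC-HIT; vc=[2]
#6 0xa→b2/s0 VC-HIT; vc=[4]
#7 0x9→b2/s0 L1-HIT; vc=[4]
#8 0x9→b2/s0 L1-HIT; vc=[4]
#9 0x9→b2/s0 L1-HIT; vc=[4]
#10 0x9→b2/s0 L1-HIT; vc=[4]
#11 0x39→b14/s0 MISS; vc=[4,2]
#12 0x3b→b14/s0 L1-HIT; vc=[4,2]
#13 0x3a→b14/s0 L1-HIT; vc=[4,2]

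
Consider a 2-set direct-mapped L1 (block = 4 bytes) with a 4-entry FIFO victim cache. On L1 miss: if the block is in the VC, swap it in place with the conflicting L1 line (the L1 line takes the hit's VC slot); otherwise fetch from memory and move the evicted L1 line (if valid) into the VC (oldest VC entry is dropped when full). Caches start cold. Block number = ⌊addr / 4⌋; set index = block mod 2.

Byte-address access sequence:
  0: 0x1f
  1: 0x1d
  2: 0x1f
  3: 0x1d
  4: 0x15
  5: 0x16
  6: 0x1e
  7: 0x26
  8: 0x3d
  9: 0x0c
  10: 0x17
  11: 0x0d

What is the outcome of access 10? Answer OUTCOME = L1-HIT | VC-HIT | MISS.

OUTCOME = VC-HIT

0: 0x1f (blk 7, set 1) → MISS  vc=[]
1: 0x1d (blk 7, set 1) → L1-HIT  vc=[]
2: 0x1f (blk 7, set 1) → L1-HIT  vc=[]
3: 0x1d (blk 7, set 1) → L1-HIT  vc=[]
4: 0x15 (blk 5, set 1) → MISS  vc=[7]
5: 0x16 (blk 5, set 1) → L1-HIT  vc=[7]
6: 0x1e (blk 7, set 1) → VC-HIT  vc=[5]
7: 0x26 (blk 9, set 1) → MISS  vc=[5, 7]
8: 0x3d (blk 15, set 1) → MISS  vc=[5, 7, 9]
9: 0xc (blk 3, set 1) → MISS  vc=[5, 7, 9, 15]
10: 0x17 (blk 5, set 1) → VC-HIT  vc=[3, 7, 9, 15]
11: 0xd (blk 3, set 1) → VC-HIT  vc=[5, 7, 9, 15]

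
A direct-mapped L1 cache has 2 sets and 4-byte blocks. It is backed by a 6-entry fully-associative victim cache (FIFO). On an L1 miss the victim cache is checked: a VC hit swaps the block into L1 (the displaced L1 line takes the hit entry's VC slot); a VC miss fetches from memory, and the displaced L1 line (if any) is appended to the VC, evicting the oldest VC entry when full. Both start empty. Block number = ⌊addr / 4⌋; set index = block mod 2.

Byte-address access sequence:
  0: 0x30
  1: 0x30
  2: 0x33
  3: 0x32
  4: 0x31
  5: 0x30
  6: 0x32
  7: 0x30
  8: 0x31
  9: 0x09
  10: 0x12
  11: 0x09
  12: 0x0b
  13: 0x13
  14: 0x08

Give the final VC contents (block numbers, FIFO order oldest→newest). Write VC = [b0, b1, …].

VC = [12, 4]

  [0] addr=0x30 blk=12 s=0: MISS | VC []
  [1] addr=0x30 blk=12 s=0: L1-HIT | VC []
  [2] addr=0x33 blk=12 s=0: L1-HIT | VC []
  [3] addr=0x32 blk=12 s=0: L1-HIT | VC []
  [4] addr=0x31 blk=12 s=0: L1-HIT | VC []
  [5] addr=0x30 blk=12 s=0: L1-HIT | VC []
  [6] addr=0x32 blk=12 s=0: L1-HIT | VC []
  [7] addr=0x30 blk=12 s=0: L1-HIT | VC []
  [8] addr=0x31 blk=12 s=0: L1-HIT | VC []
  [9] addr=0x9 blk=2 s=0: MISS | VC [12]
  [10] addr=0x12 blk=4 s=0: MISS | VC [12, 2]
  [11] addr=0x9 blk=2 s=0: VC-HIT | VC [12, 4]
  [12] addr=0xb blk=2 s=0: L1-HIT | VC [12, 4]
  [13] addr=0x13 blk=4 s=0: VC-HIT | VC [12, 2]
  [14] addr=0x8 blk=2 s=0: VC-HIT | VC [12, 4]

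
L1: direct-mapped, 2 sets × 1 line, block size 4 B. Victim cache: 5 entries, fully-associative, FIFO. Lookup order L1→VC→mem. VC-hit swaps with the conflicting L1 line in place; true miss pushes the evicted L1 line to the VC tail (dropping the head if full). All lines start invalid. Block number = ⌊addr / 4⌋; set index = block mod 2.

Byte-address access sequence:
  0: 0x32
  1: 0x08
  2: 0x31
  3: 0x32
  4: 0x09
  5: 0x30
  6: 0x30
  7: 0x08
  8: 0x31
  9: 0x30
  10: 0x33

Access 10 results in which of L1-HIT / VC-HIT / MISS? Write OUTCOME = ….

  [0] addr=0x32 blk=12 s=0: MISS | VC []
  [1] addr=0x8 blk=2 s=0: MISS | VC [12]
  [2] addr=0x31 blk=12 s=0: VC-HIT | VC [2]
  [3] addr=0x32 blk=12 s=0: L1-HIT | VC [2]
  [4] addr=0x9 blk=2 s=0: VC-HIT | VC [12]
  [5] addr=0x30 blk=12 s=0: VC-HIT | VC [2]
  [6] addr=0x30 blk=12 s=0: L1-HIT | VC [2]
  [7] addr=0x8 blk=2 s=0: VC-HIT | VC [12]
  [8] addr=0x31 blk=12 s=0: VC-HIT | VC [2]
  [9] addr=0x30 blk=12 s=0: L1-HIT | VC [2]
  [10] addr=0x33 blk=12 s=0: L1-HIT | VC [2]

OUTCOME = L1-HIT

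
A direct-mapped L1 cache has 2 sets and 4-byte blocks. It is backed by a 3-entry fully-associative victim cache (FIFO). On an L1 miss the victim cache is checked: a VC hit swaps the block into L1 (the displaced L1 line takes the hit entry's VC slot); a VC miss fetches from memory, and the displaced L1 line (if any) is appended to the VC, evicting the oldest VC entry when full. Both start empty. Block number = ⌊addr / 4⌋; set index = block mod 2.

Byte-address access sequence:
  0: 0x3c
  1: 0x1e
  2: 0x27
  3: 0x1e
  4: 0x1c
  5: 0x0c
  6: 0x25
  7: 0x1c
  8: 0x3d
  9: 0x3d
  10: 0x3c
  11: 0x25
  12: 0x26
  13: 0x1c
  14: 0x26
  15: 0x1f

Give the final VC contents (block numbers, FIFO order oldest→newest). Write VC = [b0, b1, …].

  [0] addr=0x3c blk=15 s=1: MISS | VC []
  [1] addr=0x1e blk=7 s=1: MISS | VC [15]
  [2] addr=0x27 blk=9 s=1: MISS | VC [15, 7]
  [3] addr=0x1e blk=7 s=1: VC-HIT | VC [15, 9]
  [4] addr=0x1c blk=7 s=1: L1-HIT | VC [15, 9]
  [5] addr=0xc blk=3 s=1: MISS | VC [15, 9, 7]
  [6] addr=0x25 blk=9 s=1: VC-HIT | VC [15, 3, 7]
  [7] addr=0x1c blk=7 s=1: VC-HIT | VC [15, 3, 9]
  [8] addr=0x3d blk=15 s=1: VC-HIT | VC [7, 3, 9]
  [9] addr=0x3d blk=15 s=1: L1-HIT | VC [7, 3, 9]
  [10] addr=0x3c blk=15 s=1: L1-HIT | VC [7, 3, 9]
  [11] addr=0x25 blk=9 s=1: VC-HIT | VC [7, 3, 15]
  [12] addr=0x26 blk=9 s=1: L1-HIT | VC [7, 3, 15]
  [13] addr=0x1c blk=7 s=1: VC-HIT | VC [9, 3, 15]
  [14] addr=0x26 blk=9 s=1: VC-HIT | VC [7, 3, 15]
  [15] addr=0x1f blk=7 s=1: VC-HIT | VC [9, 3, 15]

VC = [9, 3, 15]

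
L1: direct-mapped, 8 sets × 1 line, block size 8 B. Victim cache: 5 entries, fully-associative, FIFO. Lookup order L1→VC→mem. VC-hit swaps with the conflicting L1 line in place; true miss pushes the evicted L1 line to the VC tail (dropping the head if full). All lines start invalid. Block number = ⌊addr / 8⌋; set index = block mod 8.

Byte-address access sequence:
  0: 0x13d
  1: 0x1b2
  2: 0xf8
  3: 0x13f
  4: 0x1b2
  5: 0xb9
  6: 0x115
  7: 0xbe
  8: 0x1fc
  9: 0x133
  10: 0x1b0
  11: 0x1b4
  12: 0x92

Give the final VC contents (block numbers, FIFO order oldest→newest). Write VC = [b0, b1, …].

VC = [31, 39, 23, 38, 34]

  [0] addr=0x13d blk=39 s=7: MISS | VC []
  [1] addr=0x1b2 blk=54 s=6: MISS | VC []
  [2] addr=0xf8 blk=31 s=7: MISS | VC [39]
  [3] addr=0x13f blk=39 s=7: VC-HIT | VC [31]
  [4] addr=0x1b2 blk=54 s=6: L1-HIT | VC [31]
  [5] addr=0xb9 blk=23 s=7: MISS | VC [31, 39]
  [6] addr=0x115 blk=34 s=2: MISS | VC [31, 39]
  [7] addr=0xbe blk=23 s=7: L1-HIT | VC [31, 39]
  [8] addr=0x1fc blk=63 s=7: MISS | VC [31, 39, 23]
  [9] addr=0x133 blk=38 s=6: MISS | VC [31, 39, 23, 54]
  [10] addr=0x1b0 blk=54 s=6: VC-HIT | VC [31, 39, 23, 38]
  [11] addr=0x1b4 blk=54 s=6: L1-HIT | VC [31, 39, 23, 38]
  [12] addr=0x92 blk=18 s=2: MISS | VC [31, 39, 23, 38, 34]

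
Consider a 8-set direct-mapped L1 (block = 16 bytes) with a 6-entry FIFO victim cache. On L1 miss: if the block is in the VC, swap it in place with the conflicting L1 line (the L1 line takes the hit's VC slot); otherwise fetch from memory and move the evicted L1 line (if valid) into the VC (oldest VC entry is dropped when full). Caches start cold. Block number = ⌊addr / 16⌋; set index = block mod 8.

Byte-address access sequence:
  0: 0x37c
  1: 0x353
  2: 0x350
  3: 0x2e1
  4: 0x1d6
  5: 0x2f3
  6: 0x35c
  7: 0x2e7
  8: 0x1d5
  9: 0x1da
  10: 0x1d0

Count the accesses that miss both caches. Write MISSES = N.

MISSES = 5

  [0] addr=0x37c blk=55 s=7: MISS | VC []
  [1] addr=0x353 blk=53 s=5: MISS | VC []
  [2] addr=0x350 blk=53 s=5: L1-HIT | VC []
  [3] addr=0x2e1 blk=46 s=6: MISS | VC []
  [4] addr=0x1d6 blk=29 s=5: MISS | VC [53]
  [5] addr=0x2f3 blk=47 s=7: MISS | VC [53, 55]
  [6] addr=0x35c blk=53 s=5: VC-HIT | VC [29, 55]
  [7] addr=0x2e7 blk=46 s=6: L1-HIT | VC [29, 55]
  [8] addr=0x1d5 blk=29 s=5: VC-HIT | VC [53, 55]
  [9] addr=0x1da blk=29 s=5: L1-HIT | VC [53, 55]
  [10] addr=0x1d0 blk=29 s=5: L1-HIT | VC [53, 55]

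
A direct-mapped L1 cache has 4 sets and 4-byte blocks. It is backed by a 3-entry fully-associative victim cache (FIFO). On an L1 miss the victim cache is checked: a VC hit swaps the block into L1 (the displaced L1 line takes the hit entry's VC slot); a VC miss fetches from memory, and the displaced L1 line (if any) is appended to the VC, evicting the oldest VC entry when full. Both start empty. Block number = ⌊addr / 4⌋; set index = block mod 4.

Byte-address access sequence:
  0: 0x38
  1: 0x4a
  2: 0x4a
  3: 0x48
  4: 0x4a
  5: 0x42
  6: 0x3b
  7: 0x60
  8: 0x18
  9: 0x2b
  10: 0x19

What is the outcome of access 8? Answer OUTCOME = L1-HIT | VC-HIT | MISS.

OUTCOME = MISS

0: 0x38 (blk 14, set 2) → MISS  vc=[]
1: 0x4a (blk 18, set 2) → MISS  vc=[14]
2: 0x4a (blk 18, set 2) → L1-HIT  vc=[14]
3: 0x48 (blk 18, set 2) → L1-HIT  vc=[14]
4: 0x4a (blk 18, set 2) → L1-HIT  vc=[14]
5: 0x42 (blk 16, set 0) → MISS  vc=[14]
6: 0x3b (blk 14, set 2) → VC-HIT  vc=[18]
7: 0x60 (blk 24, set 0) → MISS  vc=[18, 16]
8: 0x18 (blk 6, set 2) → MISS  vc=[18, 16, 14]
9: 0x2b (blk 10, set 2) → MISS  vc=[16, 14, 6]
10: 0x19 (blk 6, set 2) → VC-HIT  vc=[16, 14, 10]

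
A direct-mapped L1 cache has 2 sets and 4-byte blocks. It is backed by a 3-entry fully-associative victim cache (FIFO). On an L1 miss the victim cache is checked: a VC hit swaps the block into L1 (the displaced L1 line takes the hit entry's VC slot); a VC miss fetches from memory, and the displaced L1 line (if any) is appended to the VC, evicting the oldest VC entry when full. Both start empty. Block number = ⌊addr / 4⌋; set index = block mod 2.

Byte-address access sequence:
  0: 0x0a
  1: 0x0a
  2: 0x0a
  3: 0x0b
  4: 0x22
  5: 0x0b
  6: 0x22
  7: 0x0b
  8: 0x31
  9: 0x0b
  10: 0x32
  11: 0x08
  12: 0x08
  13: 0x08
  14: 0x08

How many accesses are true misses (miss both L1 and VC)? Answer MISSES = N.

MISSES = 3

  [0] addr=0xa blk=2 s=0: MISS | VC []
  [1] addr=0xa blk=2 s=0: L1-HIT | VC []
  [2] addr=0xa blk=2 s=0: L1-HIT | VC []
  [3] addr=0xb blk=2 s=0: L1-HIT | VC []
  [4] addr=0x22 blk=8 s=0: MISS | VC [2]
  [5] addr=0xb blk=2 s=0: VC-HIT | VC [8]
  [6] addr=0x22 blk=8 s=0: VC-HIT | VC [2]
  [7] addr=0xb blk=2 s=0: VC-HIT | VC [8]
  [8] addr=0x31 blk=12 s=0: MISS | VC [8, 2]
  [9] addr=0xb blk=2 s=0: VC-HIT | VC [8, 12]
  [10] addr=0x32 blk=12 s=0: VC-HIT | VC [8, 2]
  [11] addr=0x8 blk=2 s=0: VC-HIT | VC [8, 12]
  [12] addr=0x8 blk=2 s=0: L1-HIT | VC [8, 12]
  [13] addr=0x8 blk=2 s=0: L1-HIT | VC [8, 12]
  [14] addr=0x8 blk=2 s=0: L1-HIT | VC [8, 12]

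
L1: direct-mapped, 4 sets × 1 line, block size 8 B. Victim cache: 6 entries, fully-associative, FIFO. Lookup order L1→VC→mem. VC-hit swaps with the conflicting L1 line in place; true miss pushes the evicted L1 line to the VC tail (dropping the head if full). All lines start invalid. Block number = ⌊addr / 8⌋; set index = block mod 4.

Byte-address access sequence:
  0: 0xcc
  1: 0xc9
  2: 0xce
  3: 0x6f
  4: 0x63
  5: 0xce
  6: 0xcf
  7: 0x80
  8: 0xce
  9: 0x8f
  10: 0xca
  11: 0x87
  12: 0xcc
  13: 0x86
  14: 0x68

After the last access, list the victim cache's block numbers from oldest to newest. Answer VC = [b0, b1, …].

VC = [25, 12, 17]

#0 0xcc→b25/s1 MISS; vc=[]
#1 0xc9→b25/s1 L1-HIT; vc=[]
#2 0xce→b25/s1 L1-HIT; vc=[]
#3 0x6f→b13/s1 MISS; vc=[25]
#4 0x63→b12/s0 MISS; vc=[25]
#5 0xce→b25/s1 VC-HIT; vc=[13]
#6 0xcf→b25/s1 L1-HIT; vc=[13]
#7 0x80→b16/s0 MISS; vc=[13,12]
#8 0xce→b25/s1 L1-HIT; vc=[13,12]
#9 0x8f→b17/s1 MISS; vc=[13,12,25]
#10 0xca→b25/s1 VC-HIT; vc=[13,12,17]
#11 0x87→b16/s0 L1-HIT; vc=[13,12,17]
#12 0xcc→b25/s1 L1-HIT; vc=[13,12,17]
#13 0x86→b16/s0 L1-HIT; vc=[13,12,17]
#14 0x68→b13/s1 VC-HIT; vc=[25,12,17]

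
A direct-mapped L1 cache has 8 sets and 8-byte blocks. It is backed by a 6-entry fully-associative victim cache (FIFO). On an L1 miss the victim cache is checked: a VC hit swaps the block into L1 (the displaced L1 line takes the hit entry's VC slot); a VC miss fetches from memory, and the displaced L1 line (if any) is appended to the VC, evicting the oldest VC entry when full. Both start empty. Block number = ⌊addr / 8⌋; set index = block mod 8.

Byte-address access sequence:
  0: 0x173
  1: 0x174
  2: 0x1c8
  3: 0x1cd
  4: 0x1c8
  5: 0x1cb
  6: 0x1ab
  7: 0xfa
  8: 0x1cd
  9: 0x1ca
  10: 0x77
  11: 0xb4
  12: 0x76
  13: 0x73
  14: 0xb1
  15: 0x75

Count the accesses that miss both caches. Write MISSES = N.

MISSES = 6

0: 0x173 (blk 46, set 6) → MISS  vc=[]
1: 0x174 (blk 46, set 6) → L1-HIT  vc=[]
2: 0x1c8 (blk 57, set 1) → MISS  vc=[]
3: 0x1cd (blk 57, set 1) → L1-HIT  vc=[]
4: 0x1c8 (blk 57, set 1) → L1-HIT  vc=[]
5: 0x1cb (blk 57, set 1) → L1-HIT  vc=[]
6: 0x1ab (blk 53, set 5) → MISS  vc=[]
7: 0xfa (blk 31, set 7) → MISS  vc=[]
8: 0x1cd (blk 57, set 1) → L1-HIT  vc=[]
9: 0x1ca (blk 57, set 1) → L1-HIT  vc=[]
10: 0x77 (blk 14, set 6) → MISS  vc=[46]
11: 0xb4 (blk 22, set 6) → MISS  vc=[46, 14]
12: 0x76 (blk 14, set 6) → VC-HIT  vc=[46, 22]
13: 0x73 (blk 14, set 6) → L1-HIT  vc=[46, 22]
14: 0xb1 (blk 22, set 6) → VC-HIT  vc=[46, 14]
15: 0x75 (blk 14, set 6) → VC-HIT  vc=[46, 22]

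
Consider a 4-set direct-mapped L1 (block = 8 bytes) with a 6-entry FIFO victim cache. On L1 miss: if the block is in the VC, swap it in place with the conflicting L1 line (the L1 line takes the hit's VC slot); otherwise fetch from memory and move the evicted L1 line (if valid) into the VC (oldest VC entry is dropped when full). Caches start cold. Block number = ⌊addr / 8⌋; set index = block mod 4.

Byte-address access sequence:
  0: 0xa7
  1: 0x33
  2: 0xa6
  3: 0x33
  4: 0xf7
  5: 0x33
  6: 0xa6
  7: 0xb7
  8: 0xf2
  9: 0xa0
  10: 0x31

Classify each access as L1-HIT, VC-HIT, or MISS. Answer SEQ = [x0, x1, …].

SEQ = [MISS, MISS, L1-HIT, L1-HIT, MISS, VC-HIT, L1-HIT, MISS, VC-HIT, L1-HIT, VC-HIT]

#0 0xa7→b20/s0 MISS; vc=[]
#1 0x33→b6/s2 MISS; vc=[]
#2 0xa6→b20/s0 L1-HIT; vc=[]
#3 0x33→b6/s2 L1-HIT; vc=[]
#4 0xf7→b30/s2 MISS; vc=[6]
#5 0x33→b6/s2 VC-HIT; vc=[30]
#6 0xa6→b20/s0 L1-HIT; vc=[30]
#7 0xb7→b22/s2 MISS; vc=[30,6]
#8 0xf2→b30/s2 VC-HIT; vc=[22,6]
#9 0xa0→b20/s0 L1-HIT; vc=[22,6]
#10 0x31→b6/s2 VC-HIT; vc=[22,30]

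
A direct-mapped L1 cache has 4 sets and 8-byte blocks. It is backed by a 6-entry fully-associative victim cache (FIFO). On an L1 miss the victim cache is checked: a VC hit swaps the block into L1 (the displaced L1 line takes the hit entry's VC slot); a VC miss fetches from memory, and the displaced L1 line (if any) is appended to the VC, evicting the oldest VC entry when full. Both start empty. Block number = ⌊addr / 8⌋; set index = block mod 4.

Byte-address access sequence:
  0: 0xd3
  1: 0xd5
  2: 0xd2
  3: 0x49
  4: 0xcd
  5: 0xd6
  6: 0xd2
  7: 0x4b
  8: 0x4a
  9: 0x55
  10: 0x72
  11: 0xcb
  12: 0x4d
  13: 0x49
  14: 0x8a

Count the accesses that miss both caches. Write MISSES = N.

MISSES = 6

0: 0xd3 (blk 26, set 2) → MISS  vc=[]
1: 0xd5 (blk 26, set 2) → L1-HIT  vc=[]
2: 0xd2 (blk 26, set 2) → L1-HIT  vc=[]
3: 0x49 (blk 9, set 1) → MISS  vc=[]
4: 0xcd (blk 25, set 1) → MISS  vc=[9]
5: 0xd6 (blk 26, set 2) → L1-HIT  vc=[9]
6: 0xd2 (blk 26, set 2) → L1-HIT  vc=[9]
7: 0x4b (blk 9, set 1) → VC-HIT  vc=[25]
8: 0x4a (blk 9, set 1) → L1-HIT  vc=[25]
9: 0x55 (blk 10, set 2) → MISS  vc=[25, 26]
10: 0x72 (blk 14, set 2) → MISS  vc=[25, 26, 10]
11: 0xcb (blk 25, set 1) → VC-HIT  vc=[9, 26, 10]
12: 0x4d (blk 9, set 1) → VC-HIT  vc=[25, 26, 10]
13: 0x49 (blk 9, set 1) → L1-HIT  vc=[25, 26, 10]
14: 0x8a (blk 17, set 1) → MISS  vc=[25, 26, 10, 9]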